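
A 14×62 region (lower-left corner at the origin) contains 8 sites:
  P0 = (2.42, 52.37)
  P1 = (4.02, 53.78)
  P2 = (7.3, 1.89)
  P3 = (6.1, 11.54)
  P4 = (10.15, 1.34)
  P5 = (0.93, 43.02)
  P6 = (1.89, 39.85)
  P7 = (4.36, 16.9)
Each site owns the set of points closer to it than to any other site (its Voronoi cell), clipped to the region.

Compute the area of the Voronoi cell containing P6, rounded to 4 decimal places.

Area of P6's cell: 200.6853

1. box [0,14]×[0,62]: [(0, 0) (14, 0) (14, 62) (0, 62)]
2. ⊥bis P6·P0 via (2.155,46.11): [(0, 46.2012) (0, 0) (14, 0) (14, 45.6086)]  |A|=642.6686
3. ⊥bis P6·P1 via (2.955,46.815): [(9.637, 45.7933) (0, 46.2012) (0, 0) (14, 0) (14, 45.1261)]  |A|=641.6162
4. ⊥bis P6·P2 via (4.595,20.87): [(9.637, 45.7933) (0, 46.2012) (0, 20.2151) (14, 22.2104) (14, 45.1261)]  |A|=344.6376
5. ⊥bis P6·P3 via (3.995,25.695): [(9.637, 45.7933) (0, 46.2012) (0, 25.1009) (14, 27.1829) (14, 45.1261)]  |A|=275.6299
6. ⊥bis P6·P4 via (6.02,20.595): [(9.637, 45.7933) (0, 46.2012) (0, 25.1009) (14, 27.1829) (14, 45.1261)]  |A|=275.6299
7. ⊥bis P6·P5 via (1.41,41.435): [(13.7332, 45.1669) (0, 41.008) (0, 25.1009) (14, 27.1829) (14, 45.1261)]  |A|=237.7877
8. ⊥bis P6·P7 via (3.125,28.375): [(13.7332, 45.1669) (0, 41.008) (0, 28.0387) (14, 29.5454) (14, 45.1261)]  |A|=200.6853
9. canonical 5-gon: [(13.7332, 45.1669) (0, 41.008) (0, 28.0387) (14, 29.5454) (14, 45.1261)]
10. shoelace: 200.6853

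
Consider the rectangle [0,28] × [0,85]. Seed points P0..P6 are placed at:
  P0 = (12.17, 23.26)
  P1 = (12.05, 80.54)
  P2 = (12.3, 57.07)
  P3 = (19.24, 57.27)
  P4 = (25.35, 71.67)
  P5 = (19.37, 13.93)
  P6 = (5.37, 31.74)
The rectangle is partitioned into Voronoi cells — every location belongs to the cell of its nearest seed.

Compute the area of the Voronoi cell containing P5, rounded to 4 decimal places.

Area of P5's cell: 482.4143

1. box [0,28]×[0,85]: [(0, 0) (28, 0) (28, 85) (0, 85)]
2. ⊥bis P5·P0 via (15.77,18.595): [(0, 6.4252) (0, 0) (28, 0) (28, 28.0329)]  |A|=482.4143
3. ⊥bis P5·P1 via (15.71,47.235): [(0, 6.4252) (0, 0) (28, 0) (28, 28.0329)]  |A|=482.4143
4. ⊥bis P5·P2 via (15.835,35.5): [(0, 6.4252) (0, 0) (28, 0) (28, 28.0329)]  |A|=482.4143
5. ⊥bis P5·P3 via (19.305,35.6): [(0, 6.4252) (0, 0) (28, 0) (28, 28.0329)]  |A|=482.4143
6. ⊥bis P5·P4 via (22.36,42.8): [(0, 6.4252) (0, 0) (28, 0) (28, 28.0329)]  |A|=482.4143
7. ⊥bis P5·P6 via (12.37,22.835): [(0, 6.4252) (0, 0) (28, 0) (28, 28.0329)]  |A|=482.4143
8. canonical 4-gon: [(0, 6.4252) (0, 0) (28, 0) (28, 28.0329)]
9. shoelace: 482.4143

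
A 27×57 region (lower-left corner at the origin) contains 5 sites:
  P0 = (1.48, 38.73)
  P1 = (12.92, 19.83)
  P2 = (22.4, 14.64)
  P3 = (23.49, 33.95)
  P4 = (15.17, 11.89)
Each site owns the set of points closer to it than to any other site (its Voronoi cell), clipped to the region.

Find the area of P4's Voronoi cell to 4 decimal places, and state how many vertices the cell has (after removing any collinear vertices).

1. box [0,27]×[0,57]: [(0, 0) (27, 0) (27, 57) (0, 57)]
2. ⊥bis P4·P0 via (8.325,25.31): [(0, 21.0638) (0, 0) (27, 0) (27, 34.8354)]  |A|=754.6381
3. ⊥bis P4·P1 via (14.045,15.86): [(0, 11.88) (0, 0) (27, 0) (27, 19.5311)]  |A|=424.0501
4. ⊥bis P4·P2 via (18.785,13.265): [(17.4328, 16.82) (0, 11.88) (0, 0) (23.8305, 0)]  |A|=303.9654
5. ⊥bis P4·P3 via (19.33,22.92): [(17.4328, 16.82) (0, 11.88) (0, 0) (23.8305, 0)]  |A|=303.9654
6. canonical 4-gon: [(17.4328, 16.82) (0, 11.88) (0, 0) (23.8305, 0)]
7. shoelace: 303.9654

Area of P4's cell: 303.9654 (4 vertices)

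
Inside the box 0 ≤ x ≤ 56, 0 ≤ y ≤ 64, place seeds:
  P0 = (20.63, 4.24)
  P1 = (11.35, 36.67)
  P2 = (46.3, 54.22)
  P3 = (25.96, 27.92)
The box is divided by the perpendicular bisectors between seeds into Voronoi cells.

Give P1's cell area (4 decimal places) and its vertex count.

Area of P1's cell: 955.2070 (5 vertices)

1. box [0,56]×[0,64]: [(0, 0) (56, 0) (56, 64) (0, 64)]
2. ⊥bis P1·P0 via (15.99,20.455): [(0, 15.8794) (56, 31.9041) (56, 64) (0, 64)]  |A|=2246.0637
3. ⊥bis P1·P2 via (28.825,45.445): [(0, 15.8794) (38.1845, 26.8061) (19.5077, 64) (0, 64)]  |A|=1281.5139
4. ⊥bis P1·P3 via (18.655,32.295): [(0, 15.8794) (10.6486, 18.9265) (27.7786, 47.5288) (19.5077, 64) (0, 64)]  |A|=955.207
5. canonical 5-gon: [(0, 15.8794) (10.6486, 18.9265) (27.7786, 47.5288) (19.5077, 64) (0, 64)]
6. shoelace: 955.207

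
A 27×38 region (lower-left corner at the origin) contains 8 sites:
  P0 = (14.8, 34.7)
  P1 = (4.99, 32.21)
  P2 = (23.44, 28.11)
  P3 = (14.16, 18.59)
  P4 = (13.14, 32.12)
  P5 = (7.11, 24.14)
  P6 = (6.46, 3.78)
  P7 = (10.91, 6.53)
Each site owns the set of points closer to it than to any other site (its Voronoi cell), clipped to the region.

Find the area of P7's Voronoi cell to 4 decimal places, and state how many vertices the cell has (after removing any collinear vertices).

Area of P7's cell: 220.6307 (5 vertices)

1. box [0,27]×[0,38]: [(0, 0) (27, 0) (27, 38) (0, 38)]
2. ⊥bis P7·P0 via (12.855,20.615): [(0, 22.3901) (0, 0) (27, 0) (27, 18.6617)]  |A|=554.2002
3. ⊥bis P7·P1 via (7.95,19.37): [(13.1649, 20.5722) (0, 17.5373) (0, 0) (27, 0) (27, 18.6617)]  |A|=522.2563
4. ⊥bis P7·P2 via (17.175,17.32): [(12.026, 20.3096) (0, 17.5373) (0, 0) (27, 0) (27, 11.6153)]  |A|=466.5959
5. ⊥bis P7·P3 via (12.535,12.56): [(0, 15.938) (0, 0) (27, 0) (27, 8.6619)]  |A|=332.0985
6. ⊥bis P7·P4 via (12.025,19.325): [(0, 15.938) (0, 0) (27, 0) (27, 8.6619)]  |A|=332.0985
7. ⊥bis P7·P5 via (9.01,15.335): [(5.2491, 14.5234) (0, 13.3908) (0, 0) (27, 0) (27, 8.6619)]  |A|=325.4132
8. ⊥bis P7·P6 via (8.685,5.155): [(5.2491, 14.5234) (3.1724, 14.0753) (11.8707, 0) (27, 0) (27, 8.6619)]  |A|=220.6307
9. canonical 5-gon: [(5.2491, 14.5234) (3.1724, 14.0753) (11.8707, 0) (27, 0) (27, 8.6619)]
10. shoelace: 220.6307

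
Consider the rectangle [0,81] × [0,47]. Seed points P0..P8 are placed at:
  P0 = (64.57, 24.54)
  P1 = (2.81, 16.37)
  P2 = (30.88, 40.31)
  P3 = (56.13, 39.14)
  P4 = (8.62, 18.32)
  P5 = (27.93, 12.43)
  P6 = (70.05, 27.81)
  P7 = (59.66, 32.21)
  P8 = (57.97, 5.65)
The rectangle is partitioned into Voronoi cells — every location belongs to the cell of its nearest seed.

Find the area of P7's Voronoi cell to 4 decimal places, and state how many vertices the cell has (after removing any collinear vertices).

1. box [0,81]×[0,47]: [(0, 0) (81, 0) (81, 47) (0, 47)]
2. ⊥bis P7·P0 via (62.115,28.375): [(0, 0) (17.7899, 0) (81, 40.4644) (81, 47) (0, 47)]  |A|=2528.122
3. ⊥bis P7·P1 via (31.235,24.29): [(34.9433, 10.9809) (81, 40.4644) (81, 47) (24.9074, 47)]  |A|=1160.7095
4. ⊥bis P7·P2 via (45.27,36.26): [(38.8612, 13.4889) (81, 40.4644) (81, 47) (48.2927, 47)]  |A|=685.7303
5. ⊥bis P7·P3 via (57.895,35.675): [(42.9649, 28.0699) (38.8612, 13.4889) (81, 40.4644) (81, 47) (80.1279, 47)]  |A|=384.409
6. ⊥bis P7·P4 via (34.14,25.265): [(42.9649, 28.0699) (38.8612, 13.4889) (81, 40.4644) (81, 47) (80.1279, 47)]  |A|=384.409
7. ⊥bis P7·P5 via (43.795,22.32): [(42.9649, 28.0699) (42.1082, 25.0259) (46.3226, 18.2654) (81, 40.4644) (81, 47) (80.1279, 47)]  |A|=349.1227
8. ⊥bis P7·P6 via (64.855,30.01): [(69.8282, 41.7535) (42.9649, 28.0699) (42.1082, 25.0259) (46.3226, 18.2654) (64.9242, 30.1733)]  |A|=242.4805
9. ⊥bis P7·P8 via (58.815,18.93): [(69.8282, 41.7535) (42.9649, 28.0699) (42.1082, 25.0259) (45.3752, 19.7852) (48.3964, 19.5929) (64.9242, 30.1733)]  |A|=240.2758
10. canonical 6-gon: [(69.8282, 41.7535) (42.9649, 28.0699) (42.1082, 25.0259) (45.3752, 19.7852) (48.3964, 19.5929) (64.9242, 30.1733)]
11. shoelace: 240.2758

Area of P7's cell: 240.2758 (6 vertices)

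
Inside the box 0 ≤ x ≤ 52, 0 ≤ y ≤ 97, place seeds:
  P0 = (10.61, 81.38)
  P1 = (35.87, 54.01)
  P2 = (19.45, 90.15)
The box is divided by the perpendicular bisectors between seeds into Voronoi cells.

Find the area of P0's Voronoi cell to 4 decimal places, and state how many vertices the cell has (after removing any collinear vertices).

Area of P0's cell: 766.2965 (4 vertices)

1. box [0,52]×[0,97]: [(0, 0) (52, 0) (52, 97) (0, 97)]
2. ⊥bis P0·P1 via (23.24,67.695): [(0, 46.2466) (52, 94.2378) (52, 97) (0, 97)]  |A|=1391.4042
3. ⊥bis P0·P2 via (15.03,85.765): [(0, 46.2466) (28.3125, 72.3765) (3.884, 97) (0, 97)]  |A|=766.2965
4. canonical 4-gon: [(0, 46.2466) (28.3125, 72.3765) (3.884, 97) (0, 97)]
5. shoelace: 766.2965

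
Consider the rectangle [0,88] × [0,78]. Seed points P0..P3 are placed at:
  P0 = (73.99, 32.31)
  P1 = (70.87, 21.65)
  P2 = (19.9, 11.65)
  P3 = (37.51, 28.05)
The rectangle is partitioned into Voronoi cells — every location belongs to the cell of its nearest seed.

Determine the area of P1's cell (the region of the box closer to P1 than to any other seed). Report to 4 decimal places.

Area of P1's cell: 979.5732

1. box [0,88]×[0,78]: [(0, 0) (88, 0) (88, 78) (0, 78)]
2. ⊥bis P1·P0 via (72.43,26.98): [(0, 48.179) (0, 0) (88, 0) (88, 22.4229)]  |A|=3106.4859
3. ⊥bis P1·P2 via (45.385,16.65): [(41.5872, 36.0071) (48.6516, 0) (88, 0) (88, 22.4229)]  |A|=1228.7662
4. ⊥bis P1·P3 via (54.19,24.85): [(55.5466, 31.9215) (49.4226, 0) (88, 0) (88, 22.4229)]  |A|=979.5732
5. canonical 4-gon: [(55.5466, 31.9215) (49.4226, 0) (88, 0) (88, 22.4229)]
6. shoelace: 979.5732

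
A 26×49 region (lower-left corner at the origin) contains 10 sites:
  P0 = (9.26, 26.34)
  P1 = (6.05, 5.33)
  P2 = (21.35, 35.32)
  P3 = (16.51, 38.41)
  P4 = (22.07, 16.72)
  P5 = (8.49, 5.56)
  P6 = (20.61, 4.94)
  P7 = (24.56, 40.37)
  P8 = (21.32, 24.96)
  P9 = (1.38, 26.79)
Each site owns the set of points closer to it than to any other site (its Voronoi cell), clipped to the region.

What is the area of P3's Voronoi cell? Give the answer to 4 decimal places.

1. box [0,26]×[0,49]: [(0, 0) (26, 0) (26, 49) (0, 49)]
2. ⊥bis P3·P0 via (12.885,32.375): [(0, 40.1145) (26, 24.4973) (26, 49) (0, 49)]  |A|=434.046
3. ⊥bis P3·P1 via (11.28,21.87): [(0, 40.1145) (26, 24.4973) (26, 49) (0, 49)]  |A|=434.046
4. ⊥bis P3·P2 via (18.93,36.865): [(0, 40.1145) (15.1824, 30.995) (26, 47.939) (26, 49) (0, 49)]  |A|=307.2547
5. ⊥bis P3·P4 via (19.29,27.565): [(0, 40.1145) (15.1824, 30.995) (26, 47.939) (26, 49) (0, 49)]  |A|=307.2547
6. ⊥bis P3·P5 via (12.5,21.985): [(0, 40.1145) (15.1824, 30.995) (26, 47.939) (26, 49) (0, 49)]  |A|=307.2547
7. ⊥bis P3·P6 via (18.56,21.675): [(0, 40.1145) (15.1824, 30.995) (26, 47.939) (26, 49) (0, 49)]  |A|=307.2547
8. ⊥bis P3·P7 via (20.535,39.39): [(0, 40.1145) (15.1824, 30.995) (20.5369, 39.382) (18.1952, 49) (0, 49)]  |A|=266.8233
9. ⊥bis P3·P8 via (18.915,31.685): [(0, 40.1145) (15.1824, 30.995) (20.5369, 39.382) (18.1952, 49) (0, 49)]  |A|=266.8233
10. ⊥bis P3·P9 via (8.945,32.6): [(0, 44.247) (5.8917, 36.5756) (15.1824, 30.995) (20.5369, 39.382) (18.1952, 49) (0, 49)]  |A|=254.6498
11. canonical 6-gon: [(0, 44.247) (5.8917, 36.5756) (15.1824, 30.995) (20.5369, 39.382) (18.1952, 49) (0, 49)]
12. shoelace: 254.6498

Area of P3's cell: 254.6498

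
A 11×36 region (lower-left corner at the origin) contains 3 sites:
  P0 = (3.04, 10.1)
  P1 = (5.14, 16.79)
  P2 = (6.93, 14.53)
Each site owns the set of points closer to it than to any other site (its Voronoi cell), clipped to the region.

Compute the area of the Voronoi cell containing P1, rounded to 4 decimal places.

1. box [0,11]×[0,36]: [(0, 0) (11, 0) (11, 36) (0, 36)]
2. ⊥bis P1·P0 via (4.09,13.445): [(0, 14.7289) (11, 11.2759) (11, 36) (0, 36)]  |A|=252.9736
3. ⊥bis P1·P2 via (6.035,15.66): [(0, 14.7289) (3.4801, 13.6364) (11, 19.5925) (11, 36) (0, 36)]  |A|=221.704
4. canonical 5-gon: [(0, 14.7289) (3.4801, 13.6364) (11, 19.5925) (11, 36) (0, 36)]
5. shoelace: 221.704

Area of P1's cell: 221.7040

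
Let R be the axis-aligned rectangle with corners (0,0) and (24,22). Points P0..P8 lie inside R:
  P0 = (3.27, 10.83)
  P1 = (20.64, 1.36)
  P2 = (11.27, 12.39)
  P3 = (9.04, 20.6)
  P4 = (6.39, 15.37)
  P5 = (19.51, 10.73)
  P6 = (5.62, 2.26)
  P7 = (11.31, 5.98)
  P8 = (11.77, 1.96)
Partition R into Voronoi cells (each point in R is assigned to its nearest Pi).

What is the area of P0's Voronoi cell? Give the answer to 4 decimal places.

1. box [0,24]×[0,22]: [(0, 0) (24, 0) (24, 22) (0, 22)]
2. ⊥bis P0·P1 via (11.955,6.095): [(0, 0) (8.632, 0) (20.6263, 22) (0, 22)]  |A|=321.8418
3. ⊥bis P0·P2 via (7.27,11.61): [(0, 0) (8.632, 0) (9.2963, 1.2185) (5.244, 22) (0, 22)]  |A|=162.0074
4. ⊥bis P0·P3 via (6.155,15.715): [(0, 19.35) (0, 0) (8.632, 0) (9.2963, 1.2185) (6.5105, 15.5051)]  |A|=136.3517
5. ⊥bis P0·P4 via (4.83,13.1): [(0, 16.4193) (0, 0) (8.632, 0) (9.2963, 1.2185) (7.3121, 11.3943)]  |A|=113.7962
6. ⊥bis P0·P5 via (11.39,10.78): [(0, 16.4193) (0, 0) (8.632, 0) (9.2963, 1.2185) (7.3121, 11.3943)]  |A|=113.7962
7. ⊥bis P0·P6 via (4.445,6.545): [(0, 16.4193) (0, 5.3261) (8.0642, 7.5374) (7.3121, 11.3943)]  |A|=56.9396
8. ⊥bis P0·P7 via (7.29,8.405): [(0, 16.4193) (0, 5.3261) (6.5095, 7.1111) (7.7472, 9.1629) (7.3121, 11.3943)]  |A|=55.6085
9. ⊥bis P0·P8 via (7.52,6.395): [(0, 16.4193) (0, 5.3261) (6.5095, 7.1111) (7.7472, 9.1629) (7.3121, 11.3943)]  |A|=55.6085
10. canonical 5-gon: [(0, 16.4193) (0, 5.3261) (6.5095, 7.1111) (7.7472, 9.1629) (7.3121, 11.3943)]
11. shoelace: 55.6085

Area of P0's cell: 55.6085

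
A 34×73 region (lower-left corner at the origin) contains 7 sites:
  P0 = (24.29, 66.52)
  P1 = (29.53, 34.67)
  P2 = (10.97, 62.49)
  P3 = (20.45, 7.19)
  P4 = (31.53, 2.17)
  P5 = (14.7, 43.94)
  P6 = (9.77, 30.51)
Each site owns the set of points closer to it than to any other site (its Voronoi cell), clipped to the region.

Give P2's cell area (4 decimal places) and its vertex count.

Area of P2's cell: 367.3481 (4 vertices)

1. box [0,34]×[0,73]: [(0, 0) (34, 0) (34, 73) (0, 73)]
2. ⊥bis P2·P0 via (17.63,64.505): [(0, 0) (34, 0) (34, 10.3987) (15.0598, 73) (0, 73)]  |A|=1889.1599
3. ⊥bis P2·P1 via (20.25,48.58): [(0, 35.0703) (22.079, 49.8002) (15.0598, 73) (0, 73)]  |A|=593.4169
4. ⊥bis P2·P3 via (15.71,34.84): [(0, 35.0703) (22.079, 49.8002) (15.0598, 73) (0, 73)]  |A|=593.4169
5. ⊥bis P2·P4 via (21.25,32.33): [(0, 35.0703) (22.079, 49.8002) (15.0598, 73) (0, 73)]  |A|=593.4169
6. ⊥bis P2·P5 via (12.835,53.215): [(0, 50.6342) (20.5749, 54.7713) (15.0598, 73) (0, 73)]  |A|=367.3481
7. ⊥bis P2·P6 via (10.37,46.5): [(0, 50.6342) (20.5749, 54.7713) (15.0598, 73) (0, 73)]  |A|=367.3481
8. canonical 4-gon: [(0, 50.6342) (20.5749, 54.7713) (15.0598, 73) (0, 73)]
9. shoelace: 367.3481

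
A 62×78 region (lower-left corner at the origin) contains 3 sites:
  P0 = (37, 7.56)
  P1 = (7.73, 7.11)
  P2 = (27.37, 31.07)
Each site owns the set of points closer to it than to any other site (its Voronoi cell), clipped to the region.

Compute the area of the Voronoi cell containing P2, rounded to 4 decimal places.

Area of P2's cell: 3364.4508

1. box [0,62]×[0,78]: [(0, 0) (62, 0) (62, 78) (0, 78)]
2. ⊥bis P2·P0 via (32.185,19.315): [(0, 6.1316) (62, 31.5276) (62, 78) (0, 78)]  |A|=3668.5643
3. ⊥bis P2·P1 via (17.55,19.09): [(0, 33.4757) (22.2434, 15.2428) (62, 31.5276) (62, 78) (0, 78)]  |A|=3364.4508
4. canonical 5-gon: [(0, 33.4757) (22.2434, 15.2428) (62, 31.5276) (62, 78) (0, 78)]
5. shoelace: 3364.4508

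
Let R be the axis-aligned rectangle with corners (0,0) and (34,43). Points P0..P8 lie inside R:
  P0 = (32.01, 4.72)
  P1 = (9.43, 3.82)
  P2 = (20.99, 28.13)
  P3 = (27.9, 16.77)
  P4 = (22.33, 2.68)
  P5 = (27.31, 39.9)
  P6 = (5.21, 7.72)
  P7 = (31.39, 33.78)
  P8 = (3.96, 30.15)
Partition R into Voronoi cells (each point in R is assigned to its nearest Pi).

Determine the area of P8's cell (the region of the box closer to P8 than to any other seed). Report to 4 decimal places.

Area of P8's cell: 301.6930

1. box [0,34]×[0,43]: [(0, 0) (34, 0) (34, 43) (0, 43)]
2. ⊥bis P8·P0 via (17.985,17.435): [(0, 0) (2.1785, 0) (34, 35.1) (34, 43) (0, 43)]  |A|=903.533
3. ⊥bis P8·P1 via (6.695,16.985): [(0, 15.5941) (20.1022, 19.7703) (34, 35.1) (34, 43) (0, 43)]  |A|=725.26
4. ⊥bis P8·P2 via (12.475,29.14): [(0, 15.5941) (11.1428, 17.909) (14.119, 43) (0, 43)]  |A|=329.8193
5. ⊥bis P8·P3 via (15.93,23.46): [(0, 15.5941) (11.1428, 17.909) (14.119, 43) (0, 43)]  |A|=329.8193
6. ⊥bis P8·P4 via (13.145,16.415): [(0, 15.5941) (11.1428, 17.909) (14.119, 43) (0, 43)]  |A|=329.8193
7. ⊥bis P8·P5 via (15.635,35.025): [(0, 15.5941) (11.1428, 17.909) (13.7177, 39.6167) (12.305, 43) (0, 43)]  |A|=326.7507
8. ⊥bis P8·P6 via (4.585,18.935): [(0, 18.6795) (11.309, 19.3097) (13.7177, 39.6167) (12.305, 43) (0, 43)]  |A|=301.693
9. ⊥bis P8·P7 via (17.675,31.965): [(0, 18.6795) (11.309, 19.3097) (13.7177, 39.6167) (12.305, 43) (0, 43)]  |A|=301.693
10. canonical 5-gon: [(0, 18.6795) (11.309, 19.3097) (13.7177, 39.6167) (12.305, 43) (0, 43)]
11. shoelace: 301.693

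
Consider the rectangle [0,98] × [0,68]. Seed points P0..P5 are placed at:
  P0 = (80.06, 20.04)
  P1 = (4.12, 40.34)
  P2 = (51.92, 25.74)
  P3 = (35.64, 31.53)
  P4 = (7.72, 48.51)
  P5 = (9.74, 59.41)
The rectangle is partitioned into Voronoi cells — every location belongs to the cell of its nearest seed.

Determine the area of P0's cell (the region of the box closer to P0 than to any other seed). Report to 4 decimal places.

Area of P0's cell: 2023.6510

1. box [0,98]×[0,68]: [(0, 0) (98, 0) (98, 68) (0, 68)]
2. ⊥bis P0·P1 via (42.09,30.19): [(34.0197, 0) (98, 0) (98, 68) (52.1972, 68)]  |A|=3732.6237
3. ⊥bis P0·P2 via (65.99,22.89): [(61.3534, 0) (98, 0) (98, 68) (75.1274, 68)]  |A|=2023.651
4. ⊥bis P0·P3 via (57.85,25.785): [(61.3534, 0) (98, 0) (98, 68) (75.1274, 68)]  |A|=2023.651
5. ⊥bis P0·P4 via (43.89,34.275): [(61.3534, 0) (98, 0) (98, 68) (75.1274, 68)]  |A|=2023.651
6. ⊥bis P0·P5 via (44.9,39.725): [(61.3534, 0) (98, 0) (98, 68) (75.1274, 68)]  |A|=2023.651
7. canonical 4-gon: [(61.3534, 0) (98, 0) (98, 68) (75.1274, 68)]
8. shoelace: 2023.651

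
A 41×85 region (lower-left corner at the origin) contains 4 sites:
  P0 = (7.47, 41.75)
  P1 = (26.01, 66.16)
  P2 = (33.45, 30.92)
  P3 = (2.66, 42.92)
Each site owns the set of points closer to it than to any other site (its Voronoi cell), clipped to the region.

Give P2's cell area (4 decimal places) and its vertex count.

Area of P2's cell: 1252.5221 (4 vertices)

1. box [0,41]×[0,85]: [(0, 0) (41, 0) (41, 85) (0, 85)]
2. ⊥bis P2·P0 via (20.46,36.335): [(5.3134, 0) (41, 0) (41, 85) (40.7464, 85)]  |A|=1527.4554
3. ⊥bis P2·P1 via (29.73,48.54): [(25.1442, 47.5718) (5.3134, 0) (41, 0) (41, 50.9194)]  |A|=1252.5221
4. ⊥bis P2·P3 via (18.055,36.92): [(25.1442, 47.5718) (5.3134, 0) (41, 0) (41, 50.9194)]  |A|=1252.5221
5. canonical 4-gon: [(25.1442, 47.5718) (5.3134, 0) (41, 0) (41, 50.9194)]
6. shoelace: 1252.5221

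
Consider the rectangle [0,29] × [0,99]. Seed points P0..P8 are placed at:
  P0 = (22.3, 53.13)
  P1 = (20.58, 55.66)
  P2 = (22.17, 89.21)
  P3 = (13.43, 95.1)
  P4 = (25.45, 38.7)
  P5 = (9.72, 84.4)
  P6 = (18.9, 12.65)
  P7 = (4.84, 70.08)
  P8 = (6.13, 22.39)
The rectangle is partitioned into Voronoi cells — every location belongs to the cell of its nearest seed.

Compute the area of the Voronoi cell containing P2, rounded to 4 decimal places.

Area of P2's cell: 278.0840

1. box [0,29]×[0,99]: [(0, 0) (29, 0) (29, 99) (0, 99)]
2. ⊥bis P2·P0 via (22.235,71.17): [(0, 71.0899) (29, 71.1944) (29, 99) (0, 99)]  |A|=807.8782
3. ⊥bis P2·P1 via (21.375,72.435): [(0, 73.448) (29, 72.0736) (29, 99) (0, 99)]  |A|=760.9362
4. ⊥bis P2·P3 via (17.8,92.155): [(5.0324, 73.2095) (29, 72.0736) (29, 99) (22.4129, 99)]  |A|=407.6222
5. ⊥bis P2·P4 via (23.81,63.955): [(5.0324, 73.2095) (29, 72.0736) (29, 99) (22.4129, 99)]  |A|=407.6222
6. ⊥bis P2·P5 via (15.945,86.805): [(15.3072, 88.456) (21.4991, 72.4291) (29, 72.0736) (29, 99) (22.4129, 99)]  |A|=278.084
7. ⊥bis P2·P6 via (20.535,50.93): [(15.3072, 88.456) (21.4991, 72.4291) (29, 72.0736) (29, 99) (22.4129, 99)]  |A|=278.084
8. ⊥bis P2·P7 via (13.505,79.645): [(15.3072, 88.456) (21.4991, 72.4291) (29, 72.0736) (29, 99) (22.4129, 99)]  |A|=278.084
9. ⊥bis P2·P8 via (14.15,55.8): [(15.3072, 88.456) (21.4991, 72.4291) (29, 72.0736) (29, 99) (22.4129, 99)]  |A|=278.084
10. canonical 5-gon: [(15.3072, 88.456) (21.4991, 72.4291) (29, 72.0736) (29, 99) (22.4129, 99)]
11. shoelace: 278.084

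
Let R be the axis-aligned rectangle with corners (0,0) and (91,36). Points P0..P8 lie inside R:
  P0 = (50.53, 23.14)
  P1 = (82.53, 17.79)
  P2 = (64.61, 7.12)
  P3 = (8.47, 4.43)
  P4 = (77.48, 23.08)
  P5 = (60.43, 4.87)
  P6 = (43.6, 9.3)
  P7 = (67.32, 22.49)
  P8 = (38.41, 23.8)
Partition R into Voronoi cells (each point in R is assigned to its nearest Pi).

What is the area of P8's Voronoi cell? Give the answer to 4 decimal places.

1. box [0,91]×[0,36]: [(0, 0) (91, 0) (91, 36) (0, 36)]
2. ⊥bis P8·P0 via (44.47,23.47): [(0, 0) (43.1919, 0) (45.1523, 36) (0, 36)]  |A|=1590.1966
3. ⊥bis P8·P1 via (60.47,20.795): [(0, 0) (43.1919, 0) (45.1523, 36) (0, 36)]  |A|=1590.1966
4. ⊥bis P8·P2 via (51.51,15.46): [(0, 0) (41.6675, 0) (43.3345, 2.6184) (45.1523, 36) (0, 36)]  |A|=1588.2009
5. ⊥bis P8·P3 via (23.44,14.115): [(32.5718, 0) (41.6675, 0) (43.3345, 2.6184) (45.1523, 36) (9.2813, 36)]  |A|=834.8448
6. ⊥bis P8·P4 via (57.945,23.44): [(32.5718, 0) (41.6675, 0) (43.3345, 2.6184) (45.1523, 36) (9.2813, 36)]  |A|=834.8448
7. ⊥bis P8·P5 via (49.42,14.335): [(32.5718, 0) (37.0966, 0) (43.6041, 7.5698) (45.1523, 36) (9.2813, 36)]  |A|=813.7702
8. ⊥bis P8·P6 via (41.005,16.55): [(25.4635, 10.9872) (44.1546, 17.6773) (45.1523, 36) (9.2813, 36)]  |A|=616.5144
9. ⊥bis P8·P7 via (52.865,23.145): [(25.4635, 10.9872) (44.1546, 17.6773) (45.1523, 36) (9.2813, 36)]  |A|=616.5144
10. canonical 4-gon: [(25.4635, 10.9872) (44.1546, 17.6773) (45.1523, 36) (9.2813, 36)]
11. shoelace: 616.5144

Area of P8's cell: 616.5144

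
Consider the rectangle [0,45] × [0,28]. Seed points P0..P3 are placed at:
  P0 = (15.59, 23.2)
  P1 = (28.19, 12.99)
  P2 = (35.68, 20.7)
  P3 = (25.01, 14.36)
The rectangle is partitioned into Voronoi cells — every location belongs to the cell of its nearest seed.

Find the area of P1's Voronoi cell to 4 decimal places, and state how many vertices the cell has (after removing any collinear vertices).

1. box [0,45]×[0,28]: [(0, 0) (45, 0) (45, 28) (0, 28)]
2. ⊥bis P1·P0 via (21.89,18.095): [(7.2273, 0) (45, 0) (45, 28) (29.9162, 28)]  |A|=739.991
3. ⊥bis P1·P2 via (31.935,16.845): [(25.7477, 22.8557) (7.2273, 0) (45, 0) (45, 4.1528)]  |A|=471.6369
4. ⊥bis P1·P3 via (26.6,13.675): [(29.1368, 19.5634) (20.7086, 0) (45, 0) (45, 4.1528)]  |A|=270.5492
5. canonical 4-gon: [(29.1368, 19.5634) (20.7086, 0) (45, 0) (45, 4.1528)]
6. shoelace: 270.5492

Area of P1's cell: 270.5492 (4 vertices)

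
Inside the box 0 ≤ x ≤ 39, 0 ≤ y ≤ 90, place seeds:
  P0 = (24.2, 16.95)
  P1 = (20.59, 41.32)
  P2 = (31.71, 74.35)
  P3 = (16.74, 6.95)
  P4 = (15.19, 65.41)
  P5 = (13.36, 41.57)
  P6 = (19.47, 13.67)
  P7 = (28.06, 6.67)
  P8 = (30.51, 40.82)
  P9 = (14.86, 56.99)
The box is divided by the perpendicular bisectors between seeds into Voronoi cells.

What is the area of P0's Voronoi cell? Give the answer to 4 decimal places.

1. box [0,39]×[0,90]: [(0, 0) (39, 0) (39, 90) (0, 90)]
2. ⊥bis P0·P1 via (22.395,29.135): [(0, 25.8176) (0, 0) (39, 0) (39, 31.5947)]  |A|=1119.54
3. ⊥bis P0·P2 via (27.955,45.65): [(0, 25.8176) (0, 0) (39, 0) (39, 31.5947)]  |A|=1119.54
4. ⊥bis P0·P3 via (20.47,11.95): [(1.5692, 26.05) (36.4888, 0) (39, 0) (39, 31.5947)]  |A|=624.0174
5. ⊥bis P0·P4 via (19.695,41.18): [(1.5692, 26.05) (36.4888, 0) (39, 0) (39, 31.5947)]  |A|=624.0174
6. ⊥bis P0·P5 via (18.78,29.26): [(16.5192, 28.2646) (5.2511, 23.3033) (36.4888, 0) (39, 0) (39, 31.5947)]  |A|=599.4089
7. ⊥bis P0·P6 via (21.835,15.31): [(16.5192, 28.2646) (13.7095, 27.0275) (28.125, 6.2394) (36.4888, 0) (39, 0) (39, 31.5947)]  |A|=484.6481
8. ⊥bis P0·P7 via (26.13,11.81): [(16.5192, 28.2646) (13.7095, 27.0275) (24.648, 11.2535) (39, 16.6425) (39, 31.5947)]  |A|=340.9697
9. ⊥bis P0·P8 via (27.355,28.885): [(24.9676, 29.5161) (16.5192, 28.2646) (13.7095, 27.0275) (24.648, 11.2535) (39, 16.6425) (39, 25.8067)]  |A|=300.3595
10. ⊥bis P0·P9 via (19.53,36.97): [(24.9676, 29.5161) (16.5192, 28.2646) (13.7095, 27.0275) (24.648, 11.2535) (39, 16.6425) (39, 25.8067)]  |A|=300.3595
11. canonical 6-gon: [(24.9676, 29.5161) (16.5192, 28.2646) (13.7095, 27.0275) (24.648, 11.2535) (39, 16.6425) (39, 25.8067)]
12. shoelace: 300.3595

Area of P0's cell: 300.3595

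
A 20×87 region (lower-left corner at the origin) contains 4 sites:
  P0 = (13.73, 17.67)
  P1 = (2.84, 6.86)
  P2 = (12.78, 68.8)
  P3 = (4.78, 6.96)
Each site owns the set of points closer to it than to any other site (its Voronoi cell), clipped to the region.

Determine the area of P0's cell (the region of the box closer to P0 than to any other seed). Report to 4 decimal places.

Area of P0's cell: 628.7216

1. box [0,20]×[0,87]: [(0, 0) (20, 0) (20, 87) (0, 87)]
2. ⊥bis P0·P1 via (8.285,12.265): [(0, 20.6113) (20, 0.4633) (20, 87) (0, 87)]  |A|=1529.2538
3. ⊥bis P0·P2 via (13.255,43.235): [(0, 42.9887) (0, 20.6113) (20, 0.4633) (20, 43.3603)]  |A|=652.7443
4. ⊥bis P0·P3 via (9.255,12.315): [(0, 42.9887) (0, 20.6113) (3.2737, 17.3133) (20, 3.3358) (20, 43.3603)]  |A|=628.7216
5. canonical 5-gon: [(0, 42.9887) (0, 20.6113) (3.2737, 17.3133) (20, 3.3358) (20, 43.3603)]
6. shoelace: 628.7216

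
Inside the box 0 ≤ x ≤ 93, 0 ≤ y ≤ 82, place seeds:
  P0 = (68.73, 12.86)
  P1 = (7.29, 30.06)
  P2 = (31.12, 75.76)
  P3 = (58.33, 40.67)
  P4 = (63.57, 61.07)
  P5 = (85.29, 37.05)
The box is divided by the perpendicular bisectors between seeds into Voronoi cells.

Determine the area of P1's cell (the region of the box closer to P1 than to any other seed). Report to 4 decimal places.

Area of P1's cell: 1832.9082

1. box [0,93]×[0,82]: [(0, 0) (93, 0) (93, 82) (0, 82)]
2. ⊥bis P1·P0 via (38.01,21.46): [(0, 0) (32.0023, 0) (54.958, 82) (0, 82)]  |A|=3565.3749
3. ⊥bis P1·P2 via (19.205,52.91): [(0, 62.9243) (0, 0) (32.0023, 0) (43.2974, 40.3471)]  |A|=2007.8318
4. ⊥bis P1·P3 via (32.81,35.365): [(30.3734, 47.0863) (0, 62.9243) (0, 0) (32.0023, 0) (36.6847, 16.7257)]  |A|=1832.9082
5. ⊥bis P1·P4 via (35.43,45.565): [(30.3734, 47.0863) (0, 62.9243) (0, 0) (32.0023, 0) (36.6847, 16.7257)]  |A|=1832.9082
6. ⊥bis P1·P5 via (46.29,33.555): [(30.3734, 47.0863) (0, 62.9243) (0, 0) (32.0023, 0) (36.6847, 16.7257)]  |A|=1832.9082
7. canonical 5-gon: [(30.3734, 47.0863) (0, 62.9243) (0, 0) (32.0023, 0) (36.6847, 16.7257)]
8. shoelace: 1832.9082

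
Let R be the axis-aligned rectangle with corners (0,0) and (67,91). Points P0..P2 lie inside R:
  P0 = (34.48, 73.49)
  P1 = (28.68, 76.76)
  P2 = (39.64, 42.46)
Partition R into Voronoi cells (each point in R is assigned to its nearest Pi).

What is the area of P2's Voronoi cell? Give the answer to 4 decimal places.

1. box [0,67]×[0,91]: [(0, 0) (67, 0) (67, 91) (0, 91)]
2. ⊥bis P2·P0 via (37.06,57.975): [(0, 51.8123) (0, 0) (67, 0) (67, 62.9537)]  |A|=3844.6613
3. ⊥bis P2·P1 via (34.16,59.61): [(20.3437, 55.1952) (0, 48.6947) (0, 0) (67, 0) (67, 62.9537)]  |A|=3812.9502
4. canonical 5-gon: [(20.3437, 55.1952) (0, 48.6947) (0, 0) (67, 0) (67, 62.9537)]
5. shoelace: 3812.9502

Area of P2's cell: 3812.9502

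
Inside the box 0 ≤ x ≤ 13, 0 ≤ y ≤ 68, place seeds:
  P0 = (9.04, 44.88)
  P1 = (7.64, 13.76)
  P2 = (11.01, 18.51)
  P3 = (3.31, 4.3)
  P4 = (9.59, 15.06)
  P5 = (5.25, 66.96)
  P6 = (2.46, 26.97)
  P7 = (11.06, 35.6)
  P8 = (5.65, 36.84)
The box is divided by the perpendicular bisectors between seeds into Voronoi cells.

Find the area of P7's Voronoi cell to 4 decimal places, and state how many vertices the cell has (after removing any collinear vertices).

Area of P7's cell: 60.7495 (5 vertices)

1. box [0,13]×[0,68]: [(0, 0) (13, 0) (13, 68) (0, 68)]
2. ⊥bis P7·P0 via (10.05,40.24): [(0, 38.0524) (0, 0) (13, 0) (13, 40.8821)]  |A|=513.0744
3. ⊥bis P7·P1 via (9.35,24.68): [(0, 38.0524) (0, 26.1441) (13, 24.1084) (13, 40.8821)]  |A|=186.4326
4. ⊥bis P7·P2 via (11.035,27.055): [(0, 38.0524) (0, 27.0873) (13, 27.0493) (13, 40.8821)]  |A|=161.1869
5. ⊥bis P7·P3 via (7.185,19.95): [(0, 38.0524) (0, 27.0873) (13, 27.0493) (13, 40.8821)]  |A|=161.1869
6. ⊥bis P7·P4 via (10.325,25.33): [(0, 38.0524) (0, 27.0873) (13, 27.0493) (13, 40.8821)]  |A|=161.1869
7. ⊥bis P7·P5 via (8.155,51.28): [(0, 38.0524) (0, 27.0873) (13, 27.0493) (13, 40.8821)]  |A|=161.1869
8. ⊥bis P7·P6 via (6.76,31.285): [(0, 38.0524) (0, 38.0215) (11.0047, 27.0551) (13, 27.0493) (13, 40.8821)]  |A|=101.0232
9. ⊥bis P7·P8 via (8.355,36.22): [(9.2358, 40.0628) (7.1376, 30.9087) (11.0047, 27.0551) (13, 27.0493) (13, 40.8821)]  |A|=60.7495
10. canonical 5-gon: [(9.2358, 40.0628) (7.1376, 30.9087) (11.0047, 27.0551) (13, 27.0493) (13, 40.8821)]
11. shoelace: 60.7495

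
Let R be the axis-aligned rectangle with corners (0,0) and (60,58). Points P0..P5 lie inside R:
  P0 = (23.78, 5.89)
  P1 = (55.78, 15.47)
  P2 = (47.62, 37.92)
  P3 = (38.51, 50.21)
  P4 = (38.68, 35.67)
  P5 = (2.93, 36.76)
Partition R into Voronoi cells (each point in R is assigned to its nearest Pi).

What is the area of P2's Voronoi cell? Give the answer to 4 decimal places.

Area of P2's cell: 385.3318

1. box [0,60]×[0,58]: [(0, 0) (60, 0) (60, 58) (0, 58)]
2. ⊥bis P2·P0 via (35.7,21.905): [(0, 48.4766) (60, 3.8185) (60, 58) (0, 58)]  |A|=1911.1486
3. ⊥bis P2·P1 via (51.7,26.695): [(0, 48.4766) (36.6258, 21.2159) (60, 29.7118) (60, 58) (0, 58)]  |A|=1608.5302
4. ⊥bis P2·P3 via (43.065,44.065): [(24.458, 30.2725) (36.6258, 21.2159) (60, 29.7118) (60, 56.6181)]  |A|=635.6855
5. ⊥bis P2·P4 via (43.15,36.795): [(41.5946, 42.9751) (46.1955, 24.6943) (60, 29.7118) (60, 56.6181)]  |A|=385.3318
6. ⊥bis P2·P5 via (25.275,37.34): [(41.5946, 42.9751) (46.1955, 24.6943) (60, 29.7118) (60, 56.6181)]  |A|=385.3318
7. canonical 4-gon: [(41.5946, 42.9751) (46.1955, 24.6943) (60, 29.7118) (60, 56.6181)]
8. shoelace: 385.3318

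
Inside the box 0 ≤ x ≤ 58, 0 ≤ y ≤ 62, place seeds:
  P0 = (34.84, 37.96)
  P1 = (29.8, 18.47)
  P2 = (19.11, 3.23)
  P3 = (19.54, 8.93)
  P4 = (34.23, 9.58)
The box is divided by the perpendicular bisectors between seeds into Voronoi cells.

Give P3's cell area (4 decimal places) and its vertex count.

1. box [0,58]×[0,62]: [(0, 0) (58, 0) (58, 62) (0, 62)]
2. ⊥bis P3·P0 via (27.19,23.445): [(0, 37.7752) (0, 0) (58, 0) (58, 7.2069)]  |A|=1304.4812
3. ⊥bis P3·P1 via (24.67,13.7): [(4.4794, 35.4144) (0, 37.7752) (0, 0) (37.4086, 0)]  |A|=747.0071
4. ⊥bis P3·P2 via (19.325,6.08): [(32.693, 5.0715) (4.4794, 35.4144) (0, 37.7752) (0, 7.5379)]  |A|=528.9302
5. ⊥bis P3·P4 via (26.885,9.255): [(27.0513, 5.4971) (26.7892, 11.4209) (4.4794, 35.4144) (0, 37.7752) (0, 7.5379)]  |A|=512.276
6. canonical 5-gon: [(27.0513, 5.4971) (26.7892, 11.4209) (4.4794, 35.4144) (0, 37.7752) (0, 7.5379)]
7. shoelace: 512.276

Area of P3's cell: 512.2760 (5 vertices)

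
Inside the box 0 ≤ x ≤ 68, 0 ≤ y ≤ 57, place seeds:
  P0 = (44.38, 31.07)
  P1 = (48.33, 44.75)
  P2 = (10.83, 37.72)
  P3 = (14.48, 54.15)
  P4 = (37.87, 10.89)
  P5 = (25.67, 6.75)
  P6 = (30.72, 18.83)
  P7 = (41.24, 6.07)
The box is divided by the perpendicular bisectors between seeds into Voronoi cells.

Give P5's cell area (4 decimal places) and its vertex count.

1. box [0,68]×[0,57]: [(0, 0) (68, 0) (68, 57) (0, 57)]
2. ⊥bis P5·P0 via (35.025,18.91): [(0, 45.8556) (0, 0) (59.605, 0)]  |A|=1366.6117
3. ⊥bis P5·P1 via (37,25.75): [(0, 45.8556) (0, 0) (59.605, 0)]  |A|=1366.6117
4. ⊥bis P5·P2 via (18.25,22.235): [(25.9236, 25.912) (0, 13.4901) (0, 0) (59.605, 0)]  |A|=947.0966
5. ⊥bis P5·P3 via (20.075,30.45): [(25.9236, 25.912) (0, 13.4901) (0, 0) (59.605, 0)]  |A|=947.0966
6. ⊥bis P5·P4 via (31.77,8.82): [(25.9863, 25.8637) (25.9236, 25.912) (0, 13.4901) (0, 0) (34.763, 0)]  |A|=625.8443
7. ⊥bis P5·P6 via (28.195,12.79): [(30.7911, 11.7047) (12.3568, 19.4111) (0, 13.4901) (0, 0) (34.763, 0)]  |A|=513.321
8. ⊥bis P5·P7 via (33.455,6.41): [(33.3561, 4.1459) (30.7911, 11.7047) (12.3568, 19.4111) (0, 13.4901) (0, 0) (33.1751, 0)]  |A|=510.0292
9. canonical 6-gon: [(33.3561, 4.1459) (30.7911, 11.7047) (12.3568, 19.4111) (0, 13.4901) (0, 0) (33.1751, 0)]
10. shoelace: 510.0292

Area of P5's cell: 510.0292 (6 vertices)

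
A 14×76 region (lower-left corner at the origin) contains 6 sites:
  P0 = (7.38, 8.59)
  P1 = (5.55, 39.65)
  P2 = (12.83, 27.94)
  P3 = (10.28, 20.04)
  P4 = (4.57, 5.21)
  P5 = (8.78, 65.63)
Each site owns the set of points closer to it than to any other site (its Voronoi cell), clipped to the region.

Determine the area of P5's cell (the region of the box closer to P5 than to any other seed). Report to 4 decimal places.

1. box [0,14]×[0,76]: [(0, 0) (14, 0) (14, 76) (0, 76)]
2. ⊥bis P5·P0 via (8.08,37.11): [(0, 37.3083) (14, 36.9647) (14, 76) (0, 76)]  |A|=544.0889
3. ⊥bis P5·P1 via (7.165,52.64): [(0, 53.5308) (14, 51.7902) (14, 76) (0, 76)]  |A|=326.7528
4. ⊥bis P5·P2 via (10.805,46.785): [(0, 53.5308) (14, 51.7902) (14, 76) (0, 76)]  |A|=326.7528
5. ⊥bis P5·P3 via (9.53,42.835): [(0, 53.5308) (14, 51.7902) (14, 76) (0, 76)]  |A|=326.7528
6. ⊥bis P5·P4 via (6.675,35.42): [(0, 53.5308) (14, 51.7902) (14, 76) (0, 76)]  |A|=326.7528
7. canonical 4-gon: [(0, 53.5308) (14, 51.7902) (14, 76) (0, 76)]
8. shoelace: 326.7528

Area of P5's cell: 326.7528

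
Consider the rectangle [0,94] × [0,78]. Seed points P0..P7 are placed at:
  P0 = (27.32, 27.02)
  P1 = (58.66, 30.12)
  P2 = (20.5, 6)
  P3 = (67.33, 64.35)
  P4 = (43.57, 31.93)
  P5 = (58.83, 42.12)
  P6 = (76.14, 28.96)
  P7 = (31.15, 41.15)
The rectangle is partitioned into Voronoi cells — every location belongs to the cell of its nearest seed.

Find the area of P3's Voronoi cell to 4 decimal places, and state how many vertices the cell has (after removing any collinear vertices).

Area of P3's cell: 1352.7494 (5 vertices)

1. box [0,94]×[0,78]: [(0, 0) (94, 0) (94, 78) (0, 78)]
2. ⊥bis P3·P0 via (47.325,45.685): [(89.9499, 0) (94, 0) (94, 78) (17.1746, 78)]  |A|=3154.1471
3. ⊥bis P3·P1 via (62.995,47.235): [(40.5822, 52.9119) (94, 39.3818) (94, 78) (17.1746, 78)]  |A|=1995.1517
4. ⊥bis P3·P2 via (43.915,35.175): [(40.5822, 52.9119) (94, 39.3818) (94, 78) (17.1746, 78)]  |A|=1995.1517
5. ⊥bis P3·P4 via (55.45,48.14): [(22.5112, 72.2802) (53.3523, 49.6774) (94, 39.3818) (94, 78) (17.1746, 78)]  |A|=1900.7094
6. ⊥bis P3·P5 via (63.08,53.235): [(22.5112, 72.2802) (32.5909, 64.893) (94, 41.4122) (94, 78) (17.1746, 78)]  |A|=1636.0016
7. ⊥bis P3·P6 via (71.735,46.655): [(22.5112, 72.2802) (32.5909, 64.893) (76.9157, 47.9447) (94, 52.1977) (94, 78) (17.1746, 78)]  |A|=1543.871
8. ⊥bis P3·P7 via (49.24,52.75): [(44.3323, 60.4035) (76.9157, 47.9447) (94, 52.1977) (94, 78) (33.0487, 78)]  |A|=1352.7494
9. canonical 5-gon: [(44.3323, 60.4035) (76.9157, 47.9447) (94, 52.1977) (94, 78) (33.0487, 78)]
10. shoelace: 1352.7494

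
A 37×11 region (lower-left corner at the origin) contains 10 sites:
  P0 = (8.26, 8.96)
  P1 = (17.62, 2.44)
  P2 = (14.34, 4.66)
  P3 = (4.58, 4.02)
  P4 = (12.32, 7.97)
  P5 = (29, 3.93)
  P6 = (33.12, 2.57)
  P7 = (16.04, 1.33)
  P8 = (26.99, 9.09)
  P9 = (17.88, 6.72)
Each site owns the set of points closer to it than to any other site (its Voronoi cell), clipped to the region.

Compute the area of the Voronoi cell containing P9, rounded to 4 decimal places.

Area of P9's cell: 44.2983

1. box [0,37]×[0,11]: [(0, 0) (37, 0) (37, 11) (0, 11)]
2. ⊥bis P9·P0 via (13.07,7.84): [(11.2445, 0) (37, 0) (37, 11) (13.8058, 11)]  |A|=269.2235
3. ⊥bis P9·P1 via (17.75,4.58): [(12.3868, 4.9058) (37, 3.4106) (37, 11) (13.8058, 11)]  |A|=164.0747
4. ⊥bis P9·P2 via (16.11,5.69): [(13.5812, 10.0356) (16.7195, 4.6426) (37, 3.4106) (37, 11) (13.8058, 11)]  |A|=152.8046
5. ⊥bis P9·P3 via (11.23,5.37): [(13.5812, 10.0356) (16.7195, 4.6426) (37, 3.4106) (37, 11) (13.8058, 11)]  |A|=152.8046
6. ⊥bis P9·P4 via (15.1,7.345): [(15.1131, 7.4032) (16.7195, 4.6426) (37, 3.4106) (37, 11) (15.9217, 11)]  |A|=147.965
7. ⊥bis P9·P5 via (23.44,5.325): [(15.1131, 7.4032) (16.7195, 4.6426) (23.1705, 4.2507) (24.8639, 11) (15.9217, 11)]  |A|=54.531
8. ⊥bis P9·P6 via (25.5,4.645): [(15.1131, 7.4032) (16.7195, 4.6426) (23.1705, 4.2507) (24.8639, 11) (15.9217, 11)]  |A|=54.531
9. ⊥bis P9·P7 via (16.96,4.025): [(15.1131, 7.4032) (16.7195, 4.6426) (23.1705, 4.2507) (24.8639, 11) (15.9217, 11)]  |A|=54.531
10. ⊥bis P9·P8 via (22.435,7.905): [(15.1131, 7.4032) (16.7195, 4.6426) (23.1705, 4.2507) (23.2761, 4.6718) (21.6298, 11) (15.9217, 11)]  |A|=44.2983
11. canonical 6-gon: [(15.1131, 7.4032) (16.7195, 4.6426) (23.1705, 4.2507) (23.2761, 4.6718) (21.6298, 11) (15.9217, 11)]
12. shoelace: 44.2983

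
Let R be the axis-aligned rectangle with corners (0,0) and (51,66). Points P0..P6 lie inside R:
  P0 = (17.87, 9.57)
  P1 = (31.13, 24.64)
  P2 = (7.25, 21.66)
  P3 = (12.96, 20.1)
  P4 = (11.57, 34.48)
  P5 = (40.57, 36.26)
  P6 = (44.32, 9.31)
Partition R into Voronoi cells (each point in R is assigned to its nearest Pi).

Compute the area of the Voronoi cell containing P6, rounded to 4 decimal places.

1. box [0,51]×[0,66]: [(0, 0) (51, 0) (51, 66) (0, 66)]
2. ⊥bis P6·P0 via (31.095,9.44): [(31.0022, 0) (51, 0) (51, 66) (31.651, 66)]  |A|=1298.4449
3. ⊥bis P6·P1 via (37.725,16.975): [(31.1131, 11.2861) (31.0022, 0) (51, 0) (51, 28.3969)]  |A|=395.2111
4. ⊥bis P6·P2 via (25.785,15.485): [(31.1131, 11.2861) (31.0022, 0) (51, 0) (51, 28.3969)]  |A|=395.2111
5. ⊥bis P6·P3 via (28.64,14.705): [(31.1131, 11.2861) (31.0022, 0) (51, 0) (51, 28.3969)]  |A|=395.2111
6. ⊥bis P6·P4 via (27.945,21.895): [(31.1131, 11.2861) (31.0022, 0) (51, 0) (51, 28.3969)]  |A|=395.2111
7. ⊥bis P6·P5 via (42.445,22.785): [(44.8698, 23.1224) (31.1131, 11.2861) (31.0022, 0) (51, 0) (51, 23.9754)]  |A|=381.6588
8. canonical 5-gon: [(44.8698, 23.1224) (31.1131, 11.2861) (31.0022, 0) (51, 0) (51, 23.9754)]
9. shoelace: 381.6588

Area of P6's cell: 381.6588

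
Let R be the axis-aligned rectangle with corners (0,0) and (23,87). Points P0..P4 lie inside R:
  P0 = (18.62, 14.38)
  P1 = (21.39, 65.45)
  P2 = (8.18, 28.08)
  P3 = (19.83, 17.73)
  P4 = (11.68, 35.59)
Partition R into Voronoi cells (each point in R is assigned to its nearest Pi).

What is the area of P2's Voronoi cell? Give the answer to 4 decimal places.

1. box [0,23]×[0,87]: [(0, 0) (23, 0) (23, 87) (0, 87)]
2. ⊥bis P2·P0 via (13.4,21.23): [(0, 11.0186) (23, 28.5456) (23, 87) (0, 87)]  |A|=1546.0113
3. ⊥bis P2·P1 via (14.785,46.765): [(0, 51.9914) (0, 11.0186) (23, 28.5456) (23, 43.8611)]  |A|=647.3144
4. ⊥bis P2·P3 via (14.005,22.905): [(0, 51.9914) (0, 11.0186) (10.6659, 19.1465) (23, 33.0298) (23, 43.8611)]  |A|=619.6602
5. ⊥bis P2·P4 via (9.93,31.835): [(0, 36.4628) (0, 11.0186) (10.6659, 19.1465) (18.4223, 27.8772)]  |A|=249.4097
6. canonical 4-gon: [(0, 36.4628) (0, 11.0186) (10.6659, 19.1465) (18.4223, 27.8772)]
7. shoelace: 249.4097

Area of P2's cell: 249.4097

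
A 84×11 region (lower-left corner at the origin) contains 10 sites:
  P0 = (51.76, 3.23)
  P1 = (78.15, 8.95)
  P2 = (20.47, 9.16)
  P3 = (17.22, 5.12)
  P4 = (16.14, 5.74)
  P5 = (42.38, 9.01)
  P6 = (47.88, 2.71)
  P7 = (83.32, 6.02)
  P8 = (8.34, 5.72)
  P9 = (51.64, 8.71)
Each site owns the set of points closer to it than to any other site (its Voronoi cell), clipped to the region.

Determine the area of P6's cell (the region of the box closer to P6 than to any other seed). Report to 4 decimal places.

1. box [0,84]×[0,11]: [(0, 0) (84, 0) (84, 11) (0, 11)]
2. ⊥bis P6·P0 via (49.82,2.97): [(0, 0) (50.218, 0) (48.7438, 11) (0, 11)]  |A|=544.2902
3. ⊥bis P6·P1 via (63.015,5.83): [(0, 0) (50.218, 0) (48.7438, 11) (0, 11)]  |A|=544.2902
4. ⊥bis P6·P2 via (34.175,5.935): [(32.7784, 0) (50.218, 0) (48.7438, 11) (35.3669, 11)]  |A|=169.4912
5. ⊥bis P6·P3 via (32.55,3.915): [(32.7784, 0) (50.218, 0) (48.7438, 11) (35.3669, 11)]  |A|=169.4912
6. ⊥bis P6·P4 via (32.01,4.225): [(32.7784, 0) (50.218, 0) (48.7438, 11) (35.3669, 11)]  |A|=169.4912
7. ⊥bis P6·P5 via (45.13,5.86): [(38.4176, 0) (50.218, 0) (48.982, 9.2228)]  |A|=54.4167
8. ⊥bis P6·P7 via (65.6,4.365): [(38.4176, 0) (50.218, 0) (48.982, 9.2228)]  |A|=54.4167
9. ⊥bis P6·P8 via (28.11,4.215): [(38.4176, 0) (50.218, 0) (48.982, 9.2228)]  |A|=54.4167
10. ⊥bis P6·P9 via (49.76,5.71): [(46.9647, 7.4617) (38.4176, 0) (50.218, 0) (49.4246, 5.9202)]  |A|=50.6957
11. canonical 4-gon: [(46.9647, 7.4617) (38.4176, 0) (50.218, 0) (49.4246, 5.9202)]
12. shoelace: 50.6957

Area of P6's cell: 50.6957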